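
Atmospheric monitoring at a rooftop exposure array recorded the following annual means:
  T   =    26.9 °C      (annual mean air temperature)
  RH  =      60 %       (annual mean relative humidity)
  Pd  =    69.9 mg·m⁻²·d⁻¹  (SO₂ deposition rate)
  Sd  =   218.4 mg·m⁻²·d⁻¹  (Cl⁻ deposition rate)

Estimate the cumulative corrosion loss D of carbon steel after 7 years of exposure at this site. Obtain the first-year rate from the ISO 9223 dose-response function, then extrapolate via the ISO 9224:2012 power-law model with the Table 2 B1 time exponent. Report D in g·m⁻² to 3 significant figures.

D(7) = 1.79e+03 g·m⁻²

carbon steel: T>10 °C ⇒ hinge -0.054·(26.9−10) = -0.9126
  Pd branch = 1.77·Pd^0.52·e^(0.02·RH+f) = 21.47 μm/a
  Cl⁻ term: 0.102·218.4^0.62·exp(0.033·60+0.04·26.9) = 61.11
  r_corr = 21.47 + 61.11 = 82.59 μm/a
ISO 9224: D(t) = r_corr · t^b with b = 0.523 (carbon steel, B1)
  D(7) = 82.59 × 7^0.523 = 82.59 × 2.767 = 228.5 μm
  Mass loss = 228.5 μm × 7.85 g/cm³ = 1794 g·m⁻²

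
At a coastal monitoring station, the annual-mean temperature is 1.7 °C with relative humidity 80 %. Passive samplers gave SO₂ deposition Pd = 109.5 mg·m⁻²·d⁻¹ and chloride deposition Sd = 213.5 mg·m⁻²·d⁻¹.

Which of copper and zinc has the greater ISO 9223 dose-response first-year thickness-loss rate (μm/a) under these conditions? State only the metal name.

copper: f(T) = +0.126·(T−10) [T≤10 °C] = -1.0458
  sulphur-dioxide contribution → 0.7083 μm/a
  chloride contribution → 0.8445 μm/a
  total first-year rate 1.553 μm/a
zinc: T≤10 °C ⇒ hinge +0.038·(1.7−10) = -0.3154
  sulphur-dioxide contribution → 2.946 μm/a
  chloride contribution → 0.8156 μm/a
  total first-year rate 3.761 μm/a
Ordering by μm/a: zinc (3.76) > copper (1.55)

zinc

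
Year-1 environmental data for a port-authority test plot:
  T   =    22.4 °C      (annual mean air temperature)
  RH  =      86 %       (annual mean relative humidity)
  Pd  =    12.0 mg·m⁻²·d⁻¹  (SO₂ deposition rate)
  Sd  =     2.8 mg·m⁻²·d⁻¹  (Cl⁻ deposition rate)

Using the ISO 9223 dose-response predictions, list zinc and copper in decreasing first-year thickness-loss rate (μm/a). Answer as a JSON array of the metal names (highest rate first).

zinc: f(T) = -0.071·(T−10) [T>10 °C] = -0.8804
  Pd branch = 0.0129·Pd^0.44·e^(0.046·RH+f) = 0.834 μm/a
  Sd branch = 0.0175·Sd^0.57·e^(0.008·RH+0.085·T) = 0.4203 μm/a
  sum: 0.834 + 0.4203 → r_corr = 1.254 μm/a
copper: temperature factor f = -0.080·(12.4) = -0.9920
  SO₂ term: 0.0053·12.0^0.26·exp(0.059·86-0.9920) = 0.5993
  Sd branch = 0.01025·Sd^0.27·e^(0.036·RH+0.049·T) = 0.8968 μm/a
  sum: 0.5993 + 0.8968 → r_corr = 1.496 μm/a
Ordering by μm/a: copper (1.5) > zinc (1.25)

["copper", "zinc"]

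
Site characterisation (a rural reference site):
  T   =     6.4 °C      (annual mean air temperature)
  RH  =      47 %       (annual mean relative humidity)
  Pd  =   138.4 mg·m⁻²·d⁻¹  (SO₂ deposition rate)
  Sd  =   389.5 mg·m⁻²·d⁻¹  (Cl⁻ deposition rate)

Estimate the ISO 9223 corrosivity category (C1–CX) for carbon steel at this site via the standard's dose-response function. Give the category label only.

C4

carbon steel: f(T) = +0.150·(T−10) [T≤10 °C] = -0.5400
  sulphur-dioxide contribution → 34.28 μm/a
  chloride contribution → 25.09 μm/a
  total first-year rate 59.37 μm/a
59.4 μm/a falls in (50, 80] for carbon steel → category C4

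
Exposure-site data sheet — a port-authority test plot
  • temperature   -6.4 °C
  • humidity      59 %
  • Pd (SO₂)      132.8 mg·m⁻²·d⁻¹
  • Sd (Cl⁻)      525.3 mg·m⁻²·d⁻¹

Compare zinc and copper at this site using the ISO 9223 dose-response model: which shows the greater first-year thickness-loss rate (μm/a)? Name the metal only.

zinc

zinc: f(T) = +0.038·(T−10) [T≤10 °C] = -0.6232
  SO₂ term: 0.0129·132.8^0.44·exp(0.046·59-0.6232) = 0.8971
  Cl⁻ term: 0.0175·525.3^0.57·exp(0.008·59+0.085·-6.4) = 0.5786
  sum: 0.8971 + 0.5786 → r_corr = 1.476 μm/a
copper: T≤10 °C ⇒ hinge +0.126·(-6.4−10) = -2.0664
  SO₂ term: 0.0053·132.8^0.26·exp(0.059·59-2.0664) = 0.07774
  Cl⁻ term: 0.01025·525.3^0.27·exp(0.036·59+0.049·-6.4) = 0.34
  r_corr = 0.07774 + 0.34 = 0.4177 μm/a
Ordering by μm/a: zinc (1.48) > copper (0.418)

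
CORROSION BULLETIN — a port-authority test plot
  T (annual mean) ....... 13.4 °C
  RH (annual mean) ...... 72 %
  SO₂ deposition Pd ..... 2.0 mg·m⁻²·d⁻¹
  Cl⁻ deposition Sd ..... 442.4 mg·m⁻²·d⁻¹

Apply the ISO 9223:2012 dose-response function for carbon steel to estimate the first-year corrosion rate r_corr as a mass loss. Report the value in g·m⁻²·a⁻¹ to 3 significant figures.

r_corr = 713 g·m⁻²·a⁻¹

carbon steel: T>10 °C ⇒ hinge -0.054·(13.4−10) = -0.1836
  Pd branch = 1.77·Pd^0.52·e^(0.02·RH+f) = 8.916 μm/a
  Sd branch = 0.102·Sd^0.62·e^(0.033·RH+0.04·T) = 81.97 μm/a
  sum: 8.916 + 81.97 → r_corr = 90.89 μm/a
Convert to mass loss: 90.89 μm/a × 7.85 g/cm³ = 713.5 g·m⁻²·a⁻¹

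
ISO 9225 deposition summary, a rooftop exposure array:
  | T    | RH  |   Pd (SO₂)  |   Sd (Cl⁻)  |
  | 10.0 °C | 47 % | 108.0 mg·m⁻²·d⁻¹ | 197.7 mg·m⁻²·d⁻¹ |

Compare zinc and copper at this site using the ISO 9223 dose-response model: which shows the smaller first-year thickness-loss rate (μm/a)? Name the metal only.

copper

zinc: T≤10 °C ⇒ hinge +0.038·(10.0−10) = +0.0000
  SO₂ term: 0.0129·108.0^0.44·exp(0.046·47+0.0000) = 0.8795
  Cl⁻ term: 0.0175·197.7^0.57·exp(0.008·47+0.085·10.0) = 1.214
  r_corr = 0.8795 + 1.214 = 2.093 μm/a
copper: f(T) = +0.126·(T−10) [T≤10 °C] = +0.0000
  Pd branch = 0.0053·Pd^0.26·e^(0.059·RH+f) = 0.2866 μm/a
  Sd branch = 0.01025·Sd^0.27·e^(0.036·RH+0.049·T) = 0.3787 μm/a
  r_corr = 0.2866 + 0.3787 = 0.6653 μm/a
Ordering by μm/a: zinc (2.09) > copper (0.665)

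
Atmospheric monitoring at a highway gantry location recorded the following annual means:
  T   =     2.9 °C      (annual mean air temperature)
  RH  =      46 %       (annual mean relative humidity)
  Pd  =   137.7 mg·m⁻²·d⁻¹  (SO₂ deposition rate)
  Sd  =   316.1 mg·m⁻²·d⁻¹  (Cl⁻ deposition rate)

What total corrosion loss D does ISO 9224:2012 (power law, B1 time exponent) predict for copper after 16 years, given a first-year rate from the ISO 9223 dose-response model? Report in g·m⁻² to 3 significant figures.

D(16) = 23.4 g·m⁻²

copper: temperature factor f = +0.126·(-7.1) = -0.8946
  sulphur-dioxide contribution → 0.1176 μm/a
  chloride contribution → 0.2928 μm/a
  total first-year rate 0.4104 μm/a
ISO 9224: D(t) = r_corr · t^b with b = 0.667 (copper, B1)
  D(16) = 0.4104 × 16^0.667 = 0.4104 × 6.355 = 2.609 μm
  Mass loss = 2.609 μm × 8.96 g/cm³ = 23.37 g·m⁻²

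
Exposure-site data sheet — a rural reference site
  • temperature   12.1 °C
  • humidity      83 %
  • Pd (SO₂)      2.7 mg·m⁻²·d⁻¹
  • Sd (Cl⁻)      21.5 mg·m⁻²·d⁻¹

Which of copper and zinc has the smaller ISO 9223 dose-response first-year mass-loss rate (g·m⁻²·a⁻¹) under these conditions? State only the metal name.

zinc

copper: f(T) = -0.080·(T−10) [T>10 °C] = -0.1680
  Pd branch = 0.0053·Pd^0.26·e^(0.059·RH+f) = 0.7766 μm/a
  Cl⁻ term: 0.01025·21.5^0.27·exp(0.036·83+0.049·12.1) = 0.8427
  r_corr = 0.7766 + 0.8427 = 1.619 μm/a
  mass loss = 1.619 μm/a × 8.96 g/cm³ = 14.51 g·m⁻²·a⁻¹
zinc: T>10 °C ⇒ hinge -0.071·(12.1−10) = -0.1491
  SO₂ term: 0.0129·2.7^0.44·exp(0.046·83-0.1491) = 0.783
  Cl⁻ term: 0.0175·21.5^0.57·exp(0.008·83+0.085·12.1) = 0.5465
  sum: 0.783 + 0.5465 → r_corr = 1.329 μm/a
  mass loss = 1.329 μm/a × 7.14 g/cm³ = 9.493 g·m⁻²·a⁻¹
Ordering by g·m⁻²·a⁻¹: copper (14.5) > zinc (9.49)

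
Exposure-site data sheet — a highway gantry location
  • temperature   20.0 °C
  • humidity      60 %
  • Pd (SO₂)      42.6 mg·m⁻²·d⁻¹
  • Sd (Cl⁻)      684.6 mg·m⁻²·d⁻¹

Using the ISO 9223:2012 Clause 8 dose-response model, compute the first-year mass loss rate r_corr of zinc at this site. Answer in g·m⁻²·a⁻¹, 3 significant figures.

r_corr = 49.4 g·m⁻²·a⁻¹

zinc: f(T) = -0.071·(T−10) [T>10 °C] = -0.7100
  sulphur-dioxide contribution → 0.5222 μm/a
  chloride contribution → 6.397 μm/a
  total first-year rate 6.92 μm/a
Convert to mass loss: 6.92 μm/a × 7.14 g/cm³ = 49.41 g·m⁻²·a⁻¹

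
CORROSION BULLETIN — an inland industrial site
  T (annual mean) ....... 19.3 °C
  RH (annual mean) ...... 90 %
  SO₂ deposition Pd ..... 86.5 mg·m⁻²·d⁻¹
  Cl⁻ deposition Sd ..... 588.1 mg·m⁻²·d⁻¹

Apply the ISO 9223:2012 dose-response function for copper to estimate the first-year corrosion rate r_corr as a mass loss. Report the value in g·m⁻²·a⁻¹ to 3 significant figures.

copper: temperature factor f = -0.080·(9.3) = -0.7440
  sulphur-dioxide contribution → 1.625 μm/a
  chloride contribution → 3.77 μm/a
  ⇒ r_corr(copper) = 5.395 μm/a
Convert to mass loss: 5.395 μm/a × 8.96 g/cm³ = 48.34 g·m⁻²·a⁻¹

r_corr = 48.3 g·m⁻²·a⁻¹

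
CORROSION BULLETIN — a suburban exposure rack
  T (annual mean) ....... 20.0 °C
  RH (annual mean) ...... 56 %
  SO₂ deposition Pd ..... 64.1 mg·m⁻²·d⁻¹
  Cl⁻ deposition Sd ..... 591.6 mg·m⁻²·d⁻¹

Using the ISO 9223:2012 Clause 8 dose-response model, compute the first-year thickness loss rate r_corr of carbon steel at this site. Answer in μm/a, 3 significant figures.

carbon steel: T>10 °C ⇒ hinge -0.054·(20.0−10) = -0.5400
  sulphur-dioxide contribution → 27.51 μm/a
  chloride contribution → 75.38 μm/a
  ⇒ r_corr(carbon steel) = 102.9 μm/a

r_corr = 103 μm/a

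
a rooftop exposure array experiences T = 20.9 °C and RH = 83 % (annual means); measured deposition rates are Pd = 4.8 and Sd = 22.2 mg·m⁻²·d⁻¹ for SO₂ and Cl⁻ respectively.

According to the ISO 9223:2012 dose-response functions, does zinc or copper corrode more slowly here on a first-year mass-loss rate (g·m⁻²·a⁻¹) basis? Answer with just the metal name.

zinc: f(T) = -0.071·(T−10) [T>10 °C] = -0.7739
  SO₂ term: 0.0129·4.8^0.44·exp(0.046·83-0.7739) = 0.54
  Sd branch = 0.0175·Sd^0.57·e^(0.008·RH+0.085·T) = 1.176 μm/a
  r_corr = 0.54 + 1.176 = 1.716 μm/a
  mass loss = 1.716 μm/a × 7.14 g/cm³ = 12.25 g·m⁻²·a⁻¹
copper: T>10 °C ⇒ hinge -0.080·(20.9−10) = -0.8720
  SO₂ term: 0.0053·4.8^0.26·exp(0.059·83-0.8720) = 0.4461
  Cl⁻ term: 0.01025·22.2^0.27·exp(0.036·83+0.049·20.9) = 1.308
  r_corr = 0.4461 + 1.308 = 1.754 μm/a
  mass loss = 1.754 μm/a × 8.96 g/cm³ = 15.72 g·m⁻²·a⁻¹
Ordering by g·m⁻²·a⁻¹: copper (15.7) > zinc (12.3)

zinc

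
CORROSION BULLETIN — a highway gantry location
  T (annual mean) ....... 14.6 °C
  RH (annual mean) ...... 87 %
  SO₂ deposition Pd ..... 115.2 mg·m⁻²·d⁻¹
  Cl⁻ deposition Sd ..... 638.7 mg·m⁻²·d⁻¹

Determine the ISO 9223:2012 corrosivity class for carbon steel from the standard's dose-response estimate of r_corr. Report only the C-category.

carbon steel: f(T) = -0.054·(T−10) [T>10 °C] = -0.2484
  SO₂ term: 1.77·115.2^0.52·exp(0.02·87-0.2484) = 92.84
  Cl⁻ term: 0.102·638.7^0.62·exp(0.033·87+0.04·14.6) = 177.2
  r_corr = 92.84 + 177.2 = 270 μm/a
270 μm/a falls in (200, 700] for carbon steel → category CX

CX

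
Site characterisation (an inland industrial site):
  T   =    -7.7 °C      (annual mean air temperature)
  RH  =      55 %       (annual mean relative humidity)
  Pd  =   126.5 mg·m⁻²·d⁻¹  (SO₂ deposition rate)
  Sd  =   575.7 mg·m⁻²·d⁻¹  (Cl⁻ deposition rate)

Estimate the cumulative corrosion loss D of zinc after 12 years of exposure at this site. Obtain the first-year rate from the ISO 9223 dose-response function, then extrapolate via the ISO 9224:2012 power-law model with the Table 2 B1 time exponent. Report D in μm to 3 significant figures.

D(12) = 9.23 μm

zinc: temperature factor f = +0.038·(-17.7) = -0.6726
  SO₂ term: 0.0129·126.5^0.44·exp(0.046·55-0.6726) = 0.6953
  Cl⁻ term: 0.0175·575.7^0.57·exp(0.008·55+0.085·-7.7) = 0.5287
  sum: 0.6953 + 0.5287 → r_corr = 1.224 μm/a
Long-term exponent b (ISO 9224 Table 2, B1) = 0.813
  D(12) = 1.224 × 12^0.813 = 1.224 × 7.54 = 9.229 μm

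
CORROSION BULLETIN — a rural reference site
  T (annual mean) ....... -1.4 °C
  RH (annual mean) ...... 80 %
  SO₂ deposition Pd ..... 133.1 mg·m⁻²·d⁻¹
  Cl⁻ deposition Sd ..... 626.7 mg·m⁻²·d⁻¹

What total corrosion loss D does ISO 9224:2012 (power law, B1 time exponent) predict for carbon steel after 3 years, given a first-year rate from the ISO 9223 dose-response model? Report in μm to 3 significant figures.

carbon steel: temperature factor f = +0.150·(-11.4) = -1.7100
  sulphur-dioxide contribution → 20.17 μm/a
  chloride contribution → 73.28 μm/a
  ⇒ r_corr(carbon steel) = 93.45 μm/a
Power-law: D(3) = r_corr · 3^0.523
  D(3) = 93.45 × 3^0.523 = 93.45 × 1.776 = 166 μm

D(3) = 166 μm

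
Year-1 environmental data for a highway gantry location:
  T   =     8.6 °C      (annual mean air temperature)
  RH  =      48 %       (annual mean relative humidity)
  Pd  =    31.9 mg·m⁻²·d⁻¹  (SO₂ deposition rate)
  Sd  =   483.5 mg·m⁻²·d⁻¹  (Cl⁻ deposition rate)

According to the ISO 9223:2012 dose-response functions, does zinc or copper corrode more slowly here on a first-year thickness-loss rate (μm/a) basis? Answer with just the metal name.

copper

zinc: f(T) = +0.038·(T−10) [T≤10 °C] = -0.0532
  sulphur-dioxide contribution → 0.5106 μm/a
  chloride contribution → 1.809 μm/a
  ⇒ r_corr(zinc) = 2.319 μm/a
copper: f(T) = +0.126·(T−10) [T≤10 °C] = -0.1764
  sulphur-dioxide contribution → 0.1856 μm/a
  chloride contribution → 0.4666 μm/a
  ⇒ r_corr(copper) = 0.6522 μm/a
Ordering by μm/a: zinc (2.32) > copper (0.652)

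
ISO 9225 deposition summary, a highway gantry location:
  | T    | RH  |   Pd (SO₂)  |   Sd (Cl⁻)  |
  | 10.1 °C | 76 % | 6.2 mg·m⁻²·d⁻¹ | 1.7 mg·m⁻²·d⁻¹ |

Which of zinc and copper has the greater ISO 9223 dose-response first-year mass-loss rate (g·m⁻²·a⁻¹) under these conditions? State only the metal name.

copper

zinc: temperature factor f = -0.071·(0.1) = -0.0071
  sulphur-dioxide contribution → 0.9429 μm/a
  chloride contribution → 0.1026 μm/a
  ⇒ r_corr(zinc) = 1.046 μm/a
  mass loss = 1.046 μm/a × 7.14 g/cm³ = 7.465 g·m⁻²·a⁻¹
copper: f(T) = -0.080·(T−10) [T>10 °C] = -0.0080
  sulphur-dioxide contribution → 0.7485 μm/a
  chloride contribution → 0.2993 μm/a
  ⇒ r_corr(copper) = 1.048 μm/a
  mass loss = 1.048 μm/a × 8.96 g/cm³ = 9.388 g·m⁻²·a⁻¹
Ordering by g·m⁻²·a⁻¹: copper (9.39) > zinc (7.46)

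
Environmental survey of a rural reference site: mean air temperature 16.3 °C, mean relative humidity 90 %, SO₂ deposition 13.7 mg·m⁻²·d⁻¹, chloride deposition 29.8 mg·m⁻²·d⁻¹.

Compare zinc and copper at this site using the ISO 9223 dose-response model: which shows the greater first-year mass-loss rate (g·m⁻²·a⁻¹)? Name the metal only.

copper

zinc: T>10 °C ⇒ hinge -0.071·(16.3−10) = -0.4473
  sulphur-dioxide contribution → 1.639 μm/a
  chloride contribution → 0.9948 μm/a
  ⇒ r_corr(zinc) = 2.633 μm/a
  mass loss = 2.633 μm/a × 7.14 g/cm³ = 18.8 g·m⁻²·a⁻¹
copper: T>10 °C ⇒ hinge -0.080·(16.3−10) = -0.5040
  sulphur-dioxide contribution → 1.28 μm/a
  chloride contribution → 1.455 μm/a
  ⇒ r_corr(copper) = 2.734 μm/a
  mass loss = 2.734 μm/a × 8.96 g/cm³ = 24.5 g·m⁻²·a⁻¹
Ordering by g·m⁻²·a⁻¹: copper (24.5) > zinc (18.8)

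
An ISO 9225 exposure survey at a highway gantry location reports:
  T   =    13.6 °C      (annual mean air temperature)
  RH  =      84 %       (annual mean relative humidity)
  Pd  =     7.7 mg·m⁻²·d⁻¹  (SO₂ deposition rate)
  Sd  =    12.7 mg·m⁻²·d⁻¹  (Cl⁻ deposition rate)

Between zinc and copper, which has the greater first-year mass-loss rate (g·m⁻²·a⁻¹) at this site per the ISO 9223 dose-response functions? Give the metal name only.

copper

zinc: temperature factor f = -0.071·(3.6) = -0.2556
  Pd branch = 0.0129·Pd^0.44·e^(0.046·RH+f) = 1.169 μm/a
  Sd branch = 0.0175·Sd^0.57·e^(0.008·RH+0.085·T) = 0.4635 μm/a
  r_corr = 1.169 + 0.4635 = 1.632 μm/a
  mass loss = 1.632 μm/a × 7.14 g/cm³ = 11.66 g·m⁻²·a⁻¹
copper: temperature factor f = -0.080·(3.6) = -0.2880
  SO₂ term: 0.0053·7.7^0.26·exp(0.059·84-0.2880) = 0.9595
  Cl⁻ term: 0.01025·12.7^0.27·exp(0.036·84+0.049·13.6) = 0.8156
  r_corr = 0.9595 + 0.8156 = 1.775 μm/a
  mass loss = 1.775 μm/a × 8.96 g/cm³ = 15.9 g·m⁻²·a⁻¹
Ordering by g·m⁻²·a⁻¹: copper (15.9) > zinc (11.7)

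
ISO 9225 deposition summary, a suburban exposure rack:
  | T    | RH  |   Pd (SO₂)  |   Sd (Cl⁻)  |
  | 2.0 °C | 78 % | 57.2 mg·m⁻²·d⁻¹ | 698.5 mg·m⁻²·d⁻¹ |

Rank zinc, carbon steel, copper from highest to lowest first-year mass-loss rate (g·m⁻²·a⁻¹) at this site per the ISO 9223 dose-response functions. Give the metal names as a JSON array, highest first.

zinc: temperature factor f = +0.038·(-8.0) = -0.3040
  Pd branch = 0.0129·Pd^0.44·e^(0.046·RH+f) = 2.042 μm/a
  Cl⁻ term: 0.0175·698.5^0.57·exp(0.008·78+0.085·2.0) = 1.618
  sum: 2.042 + 1.618 → r_corr = 3.66 μm/a
  mass loss = 3.66 μm/a × 7.14 g/cm³ = 26.13 g·m⁻²·a⁻¹
carbon steel: temperature factor f = +0.150·(-8.0) = -1.2000
  SO₂ term: 1.77·57.2^0.52·exp(0.02·78-1.2000) = 20.8
  Sd branch = 0.102·Sd^0.62·e^(0.033·RH+0.04·T) = 84.06 μm/a
  sum: 20.8 + 84.06 → r_corr = 104.9 μm/a
  mass loss = 104.9 μm/a × 7.85 g/cm³ = 823.2 g·m⁻²·a⁻¹
copper: f(T) = +0.126·(T−10) [T≤10 °C] = -1.0080
  SO₂ term: 0.0053·57.2^0.26·exp(0.059·78-1.0080) = 0.5521
  Cl⁻ term: 0.01025·698.5^0.27·exp(0.036·78+0.049·2.0) = 1.098
  sum: 0.5521 + 1.098 → r_corr = 1.65 μm/a
  mass loss = 1.65 μm/a × 8.96 g/cm³ = 14.79 g·m⁻²·a⁻¹
Ordering by g·m⁻²·a⁻¹: carbon steel (823) > zinc (26.1) > copper (14.8)

["carbon steel", "zinc", "copper"]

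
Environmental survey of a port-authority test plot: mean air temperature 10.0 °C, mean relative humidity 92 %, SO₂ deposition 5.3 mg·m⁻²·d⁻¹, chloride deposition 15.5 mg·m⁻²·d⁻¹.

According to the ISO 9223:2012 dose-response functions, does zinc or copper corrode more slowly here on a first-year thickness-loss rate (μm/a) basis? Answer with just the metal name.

zinc: f(T) = +0.038·(T−10) [T≤10 °C] = +0.0000
  SO₂ term: 0.0129·5.3^0.44·exp(0.046·92+0.0000) = 1.85
  Sd branch = 0.0175·Sd^0.57·e^(0.008·RH+0.085·T) = 0.4077 μm/a
  r_corr = 1.85 + 0.4077 = 2.258 μm/a
copper: T≤10 °C ⇒ hinge +0.126·(10.0−10) = +0.0000
  SO₂ term: 0.0053·5.3^0.26·exp(0.059·92+0.0000) = 1.862
  Cl⁻ term: 0.01025·15.5^0.27·exp(0.036·92+0.049·10.0) = 0.9623
  sum: 1.862 + 0.9623 → r_corr = 2.824 μm/a
Ordering by μm/a: copper (2.82) > zinc (2.26)

zinc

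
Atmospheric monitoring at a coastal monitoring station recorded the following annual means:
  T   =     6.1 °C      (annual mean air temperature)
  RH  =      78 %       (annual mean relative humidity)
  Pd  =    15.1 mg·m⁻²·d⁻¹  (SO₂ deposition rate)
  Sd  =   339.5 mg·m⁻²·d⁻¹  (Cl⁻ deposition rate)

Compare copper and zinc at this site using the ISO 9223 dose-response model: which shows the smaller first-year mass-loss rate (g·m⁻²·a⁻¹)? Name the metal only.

copper

copper: temperature factor f = +0.126·(-3.9) = -0.4914
  Pd branch = 0.0053·Pd^0.26·e^(0.059·RH+f) = 0.6547 μm/a
  Sd branch = 0.01025·Sd^0.27·e^(0.036·RH+0.049·T) = 1.105 μm/a
  r_corr = 0.6547 + 1.105 = 1.76 μm/a
  mass loss = 1.76 μm/a × 8.96 g/cm³ = 15.77 g·m⁻²·a⁻¹
zinc: temperature factor f = +0.038·(-3.9) = -0.1482
  SO₂ term: 0.0129·15.1^0.44·exp(0.046·78-0.1482) = 1.328
  Sd branch = 0.0175·Sd^0.57·e^(0.008·RH+0.085·T) = 1.52 μm/a
  sum: 1.328 + 1.52 → r_corr = 2.848 μm/a
  mass loss = 2.848 μm/a × 7.14 g/cm³ = 20.33 g·m⁻²·a⁻¹
Ordering by g·m⁻²·a⁻¹: zinc (20.3) > copper (15.8)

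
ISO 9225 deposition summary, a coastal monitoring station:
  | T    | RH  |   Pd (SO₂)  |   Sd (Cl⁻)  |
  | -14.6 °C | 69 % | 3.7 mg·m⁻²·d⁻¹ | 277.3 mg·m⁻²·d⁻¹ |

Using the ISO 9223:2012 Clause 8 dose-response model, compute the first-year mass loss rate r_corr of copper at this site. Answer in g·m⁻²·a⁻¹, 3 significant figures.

r_corr = 2.64 g·m⁻²·a⁻¹

copper: temperature factor f = +0.126·(-24.6) = -3.0996
  SO₂ term: 0.0053·3.7^0.26·exp(0.059·69-3.0996) = 0.01967
  Cl⁻ term: 0.01025·277.3^0.27·exp(0.036·69+0.049·-14.6) = 0.2744
  sum: 0.01967 + 0.2744 → r_corr = 0.2941 μm/a
Convert to mass loss: 0.2941 μm/a × 8.96 g/cm³ = 2.635 g·m⁻²·a⁻¹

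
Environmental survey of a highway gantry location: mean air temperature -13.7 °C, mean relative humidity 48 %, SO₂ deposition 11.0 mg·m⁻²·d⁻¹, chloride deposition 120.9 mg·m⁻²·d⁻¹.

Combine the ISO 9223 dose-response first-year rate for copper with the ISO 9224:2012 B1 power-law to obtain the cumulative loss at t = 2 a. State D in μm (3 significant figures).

copper: T≤10 °C ⇒ hinge +0.126·(-13.7−10) = -2.9862
  Pd branch = 0.0053·Pd^0.26·e^(0.059·RH+f) = 0.008474 μm/a
  Sd branch = 0.01025·Sd^0.27·e^(0.036·RH+0.049·T) = 0.1076 μm/a
  r_corr = 0.008474 + 0.1076 = 0.1161 μm/a
Power-law: D(2) = r_corr · 2^0.667
  D(2) = 0.1161 × 2^0.667 = 0.1161 × 1.588 = 0.1843 μm

D(2) = 0.184 μm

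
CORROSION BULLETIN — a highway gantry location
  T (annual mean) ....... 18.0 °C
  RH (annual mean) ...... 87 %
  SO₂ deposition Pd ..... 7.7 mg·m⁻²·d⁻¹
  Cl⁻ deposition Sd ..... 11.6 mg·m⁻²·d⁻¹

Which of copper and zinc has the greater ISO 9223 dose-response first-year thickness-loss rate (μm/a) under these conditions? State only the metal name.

copper

copper: f(T) = -0.080·(T−10) [T>10 °C] = -0.6400
  sulphur-dioxide contribution → 0.8055 μm/a
  chloride contribution → 1.1 μm/a
  ⇒ r_corr(copper) = 1.905 μm/a
zinc: f(T) = -0.071·(T−10) [T>10 °C] = -0.5680
  sulphur-dioxide contribution → 0.9818 μm/a
  chloride contribution → 0.6554 μm/a
  ⇒ r_corr(zinc) = 1.637 μm/a
Ordering by μm/a: copper (1.91) > zinc (1.64)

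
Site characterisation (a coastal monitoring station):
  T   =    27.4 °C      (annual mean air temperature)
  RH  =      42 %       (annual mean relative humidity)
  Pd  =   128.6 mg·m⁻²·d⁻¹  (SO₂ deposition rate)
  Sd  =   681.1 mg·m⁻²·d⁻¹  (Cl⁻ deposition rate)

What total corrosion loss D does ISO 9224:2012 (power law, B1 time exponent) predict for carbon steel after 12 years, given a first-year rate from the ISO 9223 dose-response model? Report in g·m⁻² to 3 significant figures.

D(12) = 2.58e+03 g·m⁻²

carbon steel: f(T) = -0.054·(T−10) [T>10 °C] = -0.9396
  SO₂ term: 1.77·128.6^0.52·exp(0.02·42-0.9396) = 20.02
  Sd branch = 0.102·Sd^0.62·e^(0.033·RH+0.04·T) = 69.68 μm/a
  sum: 20.02 + 69.68 → r_corr = 89.7 μm/a
Long-term exponent b (ISO 9224 Table 2, B1) = 0.523
  D(12) = 89.7 × 12^0.523 = 89.7 × 3.668 = 329 μm
  Mass loss = 329 μm × 7.85 g/cm³ = 2583 g·m⁻²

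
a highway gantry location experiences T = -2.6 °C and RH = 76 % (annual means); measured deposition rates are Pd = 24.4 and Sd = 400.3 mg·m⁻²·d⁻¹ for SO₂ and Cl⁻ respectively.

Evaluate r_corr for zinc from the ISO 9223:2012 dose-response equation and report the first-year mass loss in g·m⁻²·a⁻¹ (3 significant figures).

r_corr = 13.3 g·m⁻²·a⁻¹

zinc: T≤10 °C ⇒ hinge +0.038·(-2.6−10) = -0.4788
  SO₂ term: 0.0129·24.4^0.44·exp(0.046·76-0.4788) = 1.075
  Cl⁻ term: 0.0175·400.3^0.57·exp(0.008·76+0.085·-2.6) = 0.7843
  sum: 1.075 + 0.7843 → r_corr = 1.859 μm/a
Convert to mass loss: 1.859 μm/a × 7.14 g/cm³ = 13.27 g·m⁻²·a⁻¹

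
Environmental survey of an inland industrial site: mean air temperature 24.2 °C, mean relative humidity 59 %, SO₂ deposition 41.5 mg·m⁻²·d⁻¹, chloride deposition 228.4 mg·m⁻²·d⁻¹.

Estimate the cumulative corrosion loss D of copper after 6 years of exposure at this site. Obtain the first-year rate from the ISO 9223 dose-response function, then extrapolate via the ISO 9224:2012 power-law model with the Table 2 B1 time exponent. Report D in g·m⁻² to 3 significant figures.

D(6) = 40.3 g·m⁻²

copper: T>10 °C ⇒ hinge -0.080·(24.2−10) = -1.1360
  Pd branch = 0.0053·Pd^0.26·e^(0.059·RH+f) = 0.1457 μm/a
  Sd branch = 0.01025·Sd^0.27·e^(0.036·RH+0.049·T) = 1.216 μm/a
  sum: 0.1457 + 1.216 → r_corr = 1.362 μm/a
Long-term exponent b (ISO 9224 Table 2, B1) = 0.667
  D(6) = 1.362 × 6^0.667 = 1.362 × 3.304 = 4.499 μm
  Mass loss = 4.499 μm × 8.96 g/cm³ = 40.32 g·m⁻²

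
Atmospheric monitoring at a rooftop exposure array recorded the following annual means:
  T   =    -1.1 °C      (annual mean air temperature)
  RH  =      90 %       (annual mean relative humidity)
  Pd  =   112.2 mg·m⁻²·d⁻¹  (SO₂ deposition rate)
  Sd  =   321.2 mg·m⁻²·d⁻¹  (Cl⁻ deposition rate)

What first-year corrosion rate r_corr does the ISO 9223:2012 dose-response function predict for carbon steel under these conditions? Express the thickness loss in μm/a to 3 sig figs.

r_corr = 91.7 μm/a

carbon steel: T≤10 °C ⇒ hinge +0.150·(-1.1−10) = -1.6650
  SO₂ term: 1.77·112.2^0.52·exp(0.02·90-1.6650) = 23.58
  Cl⁻ term: 0.102·321.2^0.62·exp(0.033·90+0.04·-1.1) = 68.16
  r_corr = 23.58 + 68.16 = 91.75 μm/a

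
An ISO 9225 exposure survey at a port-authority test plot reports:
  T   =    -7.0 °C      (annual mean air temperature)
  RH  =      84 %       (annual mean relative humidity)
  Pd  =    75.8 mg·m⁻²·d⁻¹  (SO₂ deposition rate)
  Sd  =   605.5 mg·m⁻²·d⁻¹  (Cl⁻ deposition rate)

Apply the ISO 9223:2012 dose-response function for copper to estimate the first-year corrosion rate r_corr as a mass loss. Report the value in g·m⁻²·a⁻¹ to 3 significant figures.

r_corr = 10.0 g·m⁻²·a⁻¹

copper: T≤10 °C ⇒ hinge +0.126·(-7.0−10) = -2.1420
  SO₂ term: 0.0053·75.8^0.26·exp(0.059·84-2.1420) = 0.2723
  Sd branch = 0.01025·Sd^0.27·e^(0.036·RH+0.049·T) = 0.8438 μm/a
  sum: 0.2723 + 0.8438 → r_corr = 1.116 μm/a
Convert to mass loss: 1.116 μm/a × 8.96 g/cm³ = 10 g·m⁻²·a⁻¹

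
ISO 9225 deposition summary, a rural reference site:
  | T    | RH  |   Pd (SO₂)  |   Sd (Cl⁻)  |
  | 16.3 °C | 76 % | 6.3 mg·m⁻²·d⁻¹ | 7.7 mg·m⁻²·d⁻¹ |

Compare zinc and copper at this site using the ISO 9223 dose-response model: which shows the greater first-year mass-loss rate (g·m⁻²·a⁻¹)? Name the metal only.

zinc: f(T) = -0.071·(T−10) [T>10 °C] = -0.4473
  sulphur-dioxide contribution → 0.6114 μm/a
  chloride contribution → 0.4112 μm/a
  total first-year rate 1.023 μm/a
  mass loss = 1.023 μm/a × 7.14 g/cm³ = 7.302 g·m⁻²·a⁻¹
copper: T>10 °C ⇒ hinge -0.080·(16.3−10) = -0.5040
  sulphur-dioxide contribution → 0.4577 μm/a
  chloride contribution → 0.6098 μm/a
  total first-year rate 1.068 μm/a
  mass loss = 1.068 μm/a × 8.96 g/cm³ = 9.565 g·m⁻²·a⁻¹
Ordering by g·m⁻²·a⁻¹: copper (9.56) > zinc (7.3)

copper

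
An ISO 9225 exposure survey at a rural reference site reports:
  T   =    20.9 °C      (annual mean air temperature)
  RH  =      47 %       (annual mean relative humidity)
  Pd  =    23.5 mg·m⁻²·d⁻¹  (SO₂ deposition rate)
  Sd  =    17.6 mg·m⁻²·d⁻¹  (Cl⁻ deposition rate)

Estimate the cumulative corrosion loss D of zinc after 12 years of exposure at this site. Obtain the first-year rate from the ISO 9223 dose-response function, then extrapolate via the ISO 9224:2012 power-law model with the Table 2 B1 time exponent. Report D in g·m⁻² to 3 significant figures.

zinc: f(T) = -0.071·(T−10) [T>10 °C] = -0.7739
  Pd branch = 0.0129·Pd^0.44·e^(0.046·RH+f) = 0.2073 μm/a
  Sd branch = 0.0175·Sd^0.57·e^(0.008·RH+0.085·T) = 0.7723 μm/a
  sum: 0.2073 + 0.7723 → r_corr = 0.9797 μm/a
Long-term exponent b (ISO 9224 Table 2, B1) = 0.813
  D(12) = 0.9797 × 12^0.813 = 0.9797 × 7.54 = 7.387 μm
  Mass loss = 7.387 μm × 7.14 g/cm³ = 52.74 g·m⁻²

D(12) = 52.7 g·m⁻²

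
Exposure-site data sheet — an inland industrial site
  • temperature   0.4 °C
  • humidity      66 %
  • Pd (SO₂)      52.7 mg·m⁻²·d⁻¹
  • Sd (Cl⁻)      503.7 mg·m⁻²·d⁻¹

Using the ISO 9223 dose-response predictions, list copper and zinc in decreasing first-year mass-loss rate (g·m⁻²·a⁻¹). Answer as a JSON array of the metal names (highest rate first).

["zinc", "copper"]

copper: T≤10 °C ⇒ hinge +0.126·(0.4−10) = -1.2096
  sulphur-dioxide contribution → 0.2177 μm/a
  chloride contribution → 0.6035 μm/a
  ⇒ r_corr(copper) = 0.8212 μm/a
  mass loss = 0.8212 μm/a × 8.96 g/cm³ = 7.358 g·m⁻²·a⁻¹
zinc: temperature factor f = +0.038·(-9.6) = -0.3648
  sulphur-dioxide contribution → 1.067 μm/a
  chloride contribution → 1.065 μm/a
  total first-year rate 2.132 μm/a
  mass loss = 2.132 μm/a × 7.14 g/cm³ = 15.22 g·m⁻²·a⁻¹
Ordering by g·m⁻²·a⁻¹: zinc (15.2) > copper (7.36)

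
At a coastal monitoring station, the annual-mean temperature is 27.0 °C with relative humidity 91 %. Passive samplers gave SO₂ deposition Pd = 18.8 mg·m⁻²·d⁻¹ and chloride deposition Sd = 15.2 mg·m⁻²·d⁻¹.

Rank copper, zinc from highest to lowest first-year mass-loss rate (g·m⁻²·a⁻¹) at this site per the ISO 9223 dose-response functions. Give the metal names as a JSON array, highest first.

["copper", "zinc"]

copper: f(T) = -0.080·(T−10) [T>10 °C] = -1.3600
  SO₂ term: 0.0053·18.8^0.26·exp(0.059·91-1.3600) = 0.6261
  Sd branch = 0.01025·Sd^0.27·e^(0.036·RH+0.049·T) = 2.124 μm/a
  sum: 0.6261 + 2.124 → r_corr = 2.75 μm/a
  mass loss = 2.75 μm/a × 8.96 g/cm³ = 24.64 g·m⁻²·a⁻¹
zinc: temperature factor f = -0.071·(17.0) = -1.2070
  SO₂ term: 0.0129·18.8^0.44·exp(0.046·91-1.2070) = 0.9225
  Sd branch = 0.0175·Sd^0.57·e^(0.008·RH+0.085·T) = 1.697 μm/a
  sum: 0.9225 + 1.697 → r_corr = 2.619 μm/a
  mass loss = 2.619 μm/a × 7.14 g/cm³ = 18.7 g·m⁻²·a⁻¹
Ordering by g·m⁻²·a⁻¹: copper (24.6) > zinc (18.7)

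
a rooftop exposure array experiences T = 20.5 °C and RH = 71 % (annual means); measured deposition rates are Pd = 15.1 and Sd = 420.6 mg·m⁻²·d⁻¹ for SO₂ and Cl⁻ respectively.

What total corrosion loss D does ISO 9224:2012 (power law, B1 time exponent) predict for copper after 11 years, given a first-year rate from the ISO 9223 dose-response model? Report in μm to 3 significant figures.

copper: T>10 °C ⇒ hinge -0.080·(20.5−10) = -0.8400
  sulphur-dioxide contribution → 0.3057 μm/a
  chloride contribution → 1.843 μm/a
  total first-year rate 2.148 μm/a
ISO 9224: D(t) = r_corr · t^b with b = 0.667 (copper, B1)
  D(11) = 2.148 × 11^0.667 = 2.148 × 4.95 = 10.63 μm

D(11) = 10.6 μm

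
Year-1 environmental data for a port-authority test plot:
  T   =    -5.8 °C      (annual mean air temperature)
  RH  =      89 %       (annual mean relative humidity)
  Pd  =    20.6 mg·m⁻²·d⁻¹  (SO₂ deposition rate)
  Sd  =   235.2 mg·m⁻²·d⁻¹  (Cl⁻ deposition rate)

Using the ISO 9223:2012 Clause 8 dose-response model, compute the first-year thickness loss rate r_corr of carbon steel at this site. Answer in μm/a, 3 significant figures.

carbon steel: f(T) = +0.150·(T−10) [T≤10 °C] = -2.3700
  sulphur-dioxide contribution → 4.731 μm/a
  chloride contribution → 45.05 μm/a
  ⇒ r_corr(carbon steel) = 49.78 μm/a

r_corr = 49.8 μm/a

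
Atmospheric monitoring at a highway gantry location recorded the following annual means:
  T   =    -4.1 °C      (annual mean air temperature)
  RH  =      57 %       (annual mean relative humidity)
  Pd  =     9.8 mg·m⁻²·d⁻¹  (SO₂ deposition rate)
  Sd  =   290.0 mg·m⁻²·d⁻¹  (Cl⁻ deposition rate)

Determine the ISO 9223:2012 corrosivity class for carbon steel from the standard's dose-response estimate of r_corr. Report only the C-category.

carbon steel: temperature factor f = +0.150·(-14.1) = -2.1150
  SO₂ term: 1.77·9.8^0.52·exp(0.02·57-2.1150) = 2.188
  Sd branch = 0.102·Sd^0.62·e^(0.033·RH+0.04·T) = 19.1 μm/a
  sum: 2.188 + 19.1 → r_corr = 21.28 μm/a
21.3 μm/a falls in (1.3, 25] for carbon steel → category C2

C2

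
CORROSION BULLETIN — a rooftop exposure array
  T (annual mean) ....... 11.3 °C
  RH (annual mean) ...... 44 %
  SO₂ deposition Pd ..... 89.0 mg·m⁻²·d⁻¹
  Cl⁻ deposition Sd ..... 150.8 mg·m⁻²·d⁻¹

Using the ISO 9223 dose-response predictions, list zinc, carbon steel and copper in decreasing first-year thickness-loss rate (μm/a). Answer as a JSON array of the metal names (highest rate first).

["carbon steel", "zinc", "copper"]

zinc: f(T) = -0.071·(T−10) [T>10 °C] = -0.0923
  Pd branch = 0.0129·Pd^0.44·e^(0.046·RH+f) = 0.6416 μm/a
  Cl⁻ term: 0.0175·150.8^0.57·exp(0.008·44+0.085·11.3) = 1.134
  r_corr = 0.6416 + 1.134 = 1.776 μm/a
carbon steel: temperature factor f = -0.054·(1.3) = -0.0702
  SO₂ term: 1.77·89.0^0.52·exp(0.02·44-0.0702) = 41.05
  Cl⁻ term: 0.102·150.8^0.62·exp(0.033·44+0.04·11.3) = 15.35
  sum: 41.05 + 15.35 → r_corr = 56.4 μm/a
copper: f(T) = -0.080·(T−10) [T>10 °C] = -0.1040
  Pd branch = 0.0053·Pd^0.26·e^(0.059·RH+f) = 0.2058 μm/a
  Sd branch = 0.01025·Sd^0.27·e^(0.036·RH+0.049·T) = 0.3367 μm/a
  sum: 0.2058 + 0.3367 → r_corr = 0.5425 μm/a
Ordering by μm/a: carbon steel (56.4) > zinc (1.78) > copper (0.542)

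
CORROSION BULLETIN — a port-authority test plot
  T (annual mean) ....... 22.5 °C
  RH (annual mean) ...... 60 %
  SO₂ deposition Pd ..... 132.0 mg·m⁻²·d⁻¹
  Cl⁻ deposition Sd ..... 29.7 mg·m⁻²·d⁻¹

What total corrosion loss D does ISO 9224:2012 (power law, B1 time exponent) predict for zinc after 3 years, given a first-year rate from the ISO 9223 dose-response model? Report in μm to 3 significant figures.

D(3) = 4.99 μm

zinc: temperature factor f = -0.071·(12.5) = -0.8875
  SO₂ term: 0.0129·132.0^0.44·exp(0.046·60-0.8875) = 0.7192
  Sd branch = 0.0175·Sd^0.57·e^(0.008·RH+0.085·T) = 1.323 μm/a
  r_corr = 0.7192 + 1.323 = 2.042 μm/a
Long-term exponent b (ISO 9224 Table 2, B1) = 0.813
  D(3) = 2.042 × 3^0.813 = 2.042 × 2.443 = 4.989 μm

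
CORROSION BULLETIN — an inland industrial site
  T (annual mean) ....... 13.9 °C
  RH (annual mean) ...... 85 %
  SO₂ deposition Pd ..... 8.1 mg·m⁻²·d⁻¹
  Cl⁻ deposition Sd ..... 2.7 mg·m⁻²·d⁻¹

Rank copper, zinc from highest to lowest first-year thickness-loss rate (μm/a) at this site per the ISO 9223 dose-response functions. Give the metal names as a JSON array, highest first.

copper: f(T) = -0.080·(T−10) [T>10 °C] = -0.3120
  SO₂ term: 0.0053·8.1^0.26·exp(0.059·85-0.3120) = 1.007
  Cl⁻ term: 0.01025·2.7^0.27·exp(0.036·85+0.049·13.9) = 0.5648
  sum: 1.007 + 0.5648 → r_corr = 1.572 μm/a
zinc: T>10 °C ⇒ hinge -0.071·(13.9−10) = -0.2769
  SO₂ term: 0.0129·8.1^0.44·exp(0.046·85-0.2769) = 1.225
  Sd branch = 0.0175·Sd^0.57·e^(0.008·RH+0.085·T) = 0.1983 μm/a
  r_corr = 1.225 + 0.1983 = 1.423 μm/a
Ordering by μm/a: copper (1.57) > zinc (1.42)

["copper", "zinc"]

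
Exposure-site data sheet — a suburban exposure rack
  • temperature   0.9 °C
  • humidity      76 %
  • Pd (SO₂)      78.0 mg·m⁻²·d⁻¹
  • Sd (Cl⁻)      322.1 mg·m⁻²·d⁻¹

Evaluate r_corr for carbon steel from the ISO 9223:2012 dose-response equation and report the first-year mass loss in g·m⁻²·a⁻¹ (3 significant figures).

carbon steel: f(T) = +0.150·(T−10) [T≤10 °C] = -1.3650
  Pd branch = 1.77·Pd^0.52·e^(0.02·RH+f) = 19.91 μm/a
  Cl⁻ term: 0.102·322.1^0.62·exp(0.033·76+0.04·0.9) = 46.6
  sum: 19.91 + 46.6 → r_corr = 66.52 μm/a
Convert to mass loss: 66.52 μm/a × 7.85 g/cm³ = 522.2 g·m⁻²·a⁻¹

r_corr = 522 g·m⁻²·a⁻¹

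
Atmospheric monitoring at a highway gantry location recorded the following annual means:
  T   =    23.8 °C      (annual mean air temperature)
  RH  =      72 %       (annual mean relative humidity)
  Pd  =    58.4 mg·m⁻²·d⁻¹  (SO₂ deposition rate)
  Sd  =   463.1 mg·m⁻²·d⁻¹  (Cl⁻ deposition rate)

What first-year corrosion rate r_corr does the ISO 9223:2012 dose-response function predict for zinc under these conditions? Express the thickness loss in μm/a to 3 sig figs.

zinc: temperature factor f = -0.071·(13.8) = -0.9798
  sulphur-dioxide contribution → 0.7956 μm/a
  chloride contribution → 7.784 μm/a
  ⇒ r_corr(zinc) = 8.58 μm/a

r_corr = 8.58 μm/a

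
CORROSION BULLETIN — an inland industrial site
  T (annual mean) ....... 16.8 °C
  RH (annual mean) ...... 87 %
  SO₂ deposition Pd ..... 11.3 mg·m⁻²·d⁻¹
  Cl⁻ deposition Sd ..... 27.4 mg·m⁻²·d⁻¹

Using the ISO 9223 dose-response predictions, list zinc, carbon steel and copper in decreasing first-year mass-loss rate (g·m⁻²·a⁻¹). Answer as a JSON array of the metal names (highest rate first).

["carbon steel", "copper", "zinc"]

zinc: T>10 °C ⇒ hinge -0.071·(16.8−10) = -0.4828
  Pd branch = 0.0129·Pd^0.44·e^(0.046·RH+f) = 1.266 μm/a
  Cl⁻ term: 0.0175·27.4^0.57·exp(0.008·87+0.085·16.8) = 0.966
  r_corr = 1.266 + 0.966 = 2.232 μm/a
  mass loss = 2.232 μm/a × 7.14 g/cm³ = 15.93 g·m⁻²·a⁻¹
carbon steel: temperature factor f = -0.054·(6.8) = -0.3672
  SO₂ term: 1.77·11.3^0.52·exp(0.02·87-0.3672) = 24.65
  Sd branch = 0.102·Sd^0.62·e^(0.033·RH+0.04·T) = 27.46 μm/a
  sum: 24.65 + 27.46 → r_corr = 52.11 μm/a
  mass loss = 52.11 μm/a × 7.85 g/cm³ = 409 g·m⁻²·a⁻¹
copper: f(T) = -0.080·(T−10) [T>10 °C] = -0.5440
  SO₂ term: 0.0053·11.3^0.26·exp(0.059·87-0.5440) = 0.9796
  Sd branch = 0.01025·Sd^0.27·e^(0.036·RH+0.049·T) = 1.308 μm/a
  sum: 0.9796 + 1.308 → r_corr = 2.288 μm/a
  mass loss = 2.288 μm/a × 8.96 g/cm³ = 20.5 g·m⁻²·a⁻¹
Ordering by g·m⁻²·a⁻¹: carbon steel (409) > copper (20.5) > zinc (15.9)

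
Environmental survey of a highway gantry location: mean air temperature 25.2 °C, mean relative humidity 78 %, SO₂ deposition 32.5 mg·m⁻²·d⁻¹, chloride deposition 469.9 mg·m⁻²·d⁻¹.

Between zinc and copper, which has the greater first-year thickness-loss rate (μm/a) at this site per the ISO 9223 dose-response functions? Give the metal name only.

zinc

zinc: temperature factor f = -0.071·(15.2) = -1.0792
  SO₂ term: 0.0129·32.5^0.44·exp(0.046·78-1.0792) = 0.7335
  Sd branch = 0.0175·Sd^0.57·e^(0.008·RH+0.085·T) = 9.276 μm/a
  r_corr = 0.7335 + 9.276 = 10.01 μm/a
copper: temperature factor f = -0.080·(15.2) = -1.2160
  SO₂ term: 0.0053·32.5^0.26·exp(0.059·78-1.2160) = 0.3872
  Cl⁻ term: 0.01025·469.9^0.27·exp(0.036·78+0.049·25.2) = 3.076
  r_corr = 0.3872 + 3.076 = 3.463 μm/a
Ordering by μm/a: zinc (10) > copper (3.46)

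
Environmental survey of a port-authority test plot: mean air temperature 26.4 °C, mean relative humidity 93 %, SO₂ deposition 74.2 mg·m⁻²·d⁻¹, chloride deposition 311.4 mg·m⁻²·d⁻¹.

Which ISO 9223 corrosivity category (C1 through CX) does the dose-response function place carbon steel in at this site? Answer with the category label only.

carbon steel: T>10 °C ⇒ hinge -0.054·(26.4−10) = -0.8856
  Pd branch = 1.77·Pd^0.52·e^(0.02·RH+f) = 44.03 μm/a
  Cl⁻ term: 0.102·311.4^0.62·exp(0.033·93+0.04·26.4) = 221.8
  r_corr = 44.03 + 221.8 = 265.8 μm/a
266 μm/a falls in (200, 700] for carbon steel → category CX

CX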